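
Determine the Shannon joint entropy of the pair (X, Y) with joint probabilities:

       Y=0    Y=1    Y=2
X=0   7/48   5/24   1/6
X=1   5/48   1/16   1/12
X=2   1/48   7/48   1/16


H(X,Y) = -Σ p(x,y) log₂ p(x,y)
  p(0,0)=7/48: -0.1458 × log₂(0.1458) = 0.4051
  p(0,1)=5/24: -0.2083 × log₂(0.2083) = 0.4715
  p(0,2)=1/6: -0.1667 × log₂(0.1667) = 0.4308
  p(1,0)=5/48: -0.1042 × log₂(0.1042) = 0.3399
  p(1,1)=1/16: -0.0625 × log₂(0.0625) = 0.2500
  p(1,2)=1/12: -0.0833 × log₂(0.0833) = 0.2987
  p(2,0)=1/48: -0.0208 × log₂(0.0208) = 0.1164
  p(2,1)=7/48: -0.1458 × log₂(0.1458) = 0.4051
  p(2,2)=1/16: -0.0625 × log₂(0.0625) = 0.2500
H(X,Y) = 2.9674 bits


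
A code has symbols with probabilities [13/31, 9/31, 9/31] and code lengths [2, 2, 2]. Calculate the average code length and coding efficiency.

Average length L = Σ p_i × l_i = 2.0000 bits
Entropy H = 1.5618 bits
Efficiency η = H/L × 100% = 78.09%


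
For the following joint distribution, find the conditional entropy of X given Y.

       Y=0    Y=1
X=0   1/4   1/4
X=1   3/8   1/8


H(X|Y) = Σ_y p(y) H(X|Y=y)
  p(Y=0) = 5/8, H(X|Y=0) = 0.9710
  p(Y=1) = 3/8, H(X|Y=1) = 0.9183
H(X|Y) = 0.6250×0.9710 + 0.3750×0.9183 = 0.9512 bits


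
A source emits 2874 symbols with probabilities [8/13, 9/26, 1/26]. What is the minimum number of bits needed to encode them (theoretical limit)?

Entropy H = 1.1416 bits/symbol
Minimum bits = H × n = 1.1416 × 2874
= 3281.01 bits


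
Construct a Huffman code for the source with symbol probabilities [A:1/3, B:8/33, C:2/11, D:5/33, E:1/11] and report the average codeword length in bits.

Huffman tree construction:
Combine smallest probabilities repeatedly
Resulting codes:
  A: 11 (length 2)
  B: 01 (length 2)
  C: 00 (length 2)
  D: 101 (length 3)
  E: 100 (length 3)
Average length = Σ p(s) × length(s) = 2.2424 bits


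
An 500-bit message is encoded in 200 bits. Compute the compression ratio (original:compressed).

Compression ratio = Original / Compressed
= 500 / 200 = 2.50:1


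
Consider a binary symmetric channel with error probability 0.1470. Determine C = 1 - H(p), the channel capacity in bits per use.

For BSC with error probability p:
C = 1 - H(p) where H(p) is binary entropy
H(0.1470) = -0.1470 × log₂(0.1470) - 0.8530 × log₂(0.8530)
H(p) = 0.6023
C = 1 - 0.6023 = 0.3977 bits/use


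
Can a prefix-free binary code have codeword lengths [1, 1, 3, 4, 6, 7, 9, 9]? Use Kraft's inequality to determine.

Kraft inequality: Σ 2^(-l_i) ≤ 1 for prefix-free code
Calculating: 2^(-1) + 2^(-1) + 2^(-3) + 2^(-4) + 2^(-6) + 2^(-7) + 2^(-9) + 2^(-9)
= 0.5 + 0.5 + 0.125 + 0.0625 + 0.015625 + 0.0078125 + 0.001953125 + 0.001953125
= 1.2148
Since 1.2148 > 1, prefix-free code does not exist


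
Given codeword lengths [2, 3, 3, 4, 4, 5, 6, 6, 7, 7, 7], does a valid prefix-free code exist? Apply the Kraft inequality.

Kraft inequality: Σ 2^(-l_i) ≤ 1 for prefix-free code
Calculating: 2^(-2) + 2^(-3) + 2^(-3) + 2^(-4) + 2^(-4) + 2^(-5) + 2^(-6) + 2^(-6) + 2^(-7) + 2^(-7) + 2^(-7)
= 0.25 + 0.125 + 0.125 + 0.0625 + 0.0625 + 0.03125 + 0.015625 + 0.015625 + 0.0078125 + 0.0078125 + 0.0078125
= 0.7109
Since 0.7109 ≤ 1, prefix-free code exists


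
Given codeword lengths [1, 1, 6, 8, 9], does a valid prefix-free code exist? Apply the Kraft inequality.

Kraft inequality: Σ 2^(-l_i) ≤ 1 for prefix-free code
Calculating: 2^(-1) + 2^(-1) + 2^(-6) + 2^(-8) + 2^(-9)
= 0.5 + 0.5 + 0.015625 + 0.00390625 + 0.001953125
= 1.0215
Since 1.0215 > 1, prefix-free code does not exist


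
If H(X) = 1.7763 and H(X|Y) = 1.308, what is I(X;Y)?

I(X;Y) = H(X) - H(X|Y)
I(X;Y) = 1.7763 - 1.308 = 0.4683 bits


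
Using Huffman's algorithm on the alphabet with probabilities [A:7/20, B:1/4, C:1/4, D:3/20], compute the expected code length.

Huffman tree construction:
Combine smallest probabilities repeatedly
Resulting codes:
  A: 11 (length 2)
  B: 01 (length 2)
  C: 10 (length 2)
  D: 00 (length 2)
Average length = Σ p(s) × length(s) = 2.0000 bits


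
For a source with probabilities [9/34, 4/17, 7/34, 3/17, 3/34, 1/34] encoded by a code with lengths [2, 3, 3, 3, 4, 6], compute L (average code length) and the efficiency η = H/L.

Average length L = Σ p_i × l_i = 2.9118 bits
Entropy H = 2.3685 bits
Efficiency η = H/L × 100% = 81.34%


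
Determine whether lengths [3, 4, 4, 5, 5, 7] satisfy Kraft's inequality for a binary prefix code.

Kraft inequality: Σ 2^(-l_i) ≤ 1 for prefix-free code
Calculating: 2^(-3) + 2^(-4) + 2^(-4) + 2^(-5) + 2^(-5) + 2^(-7)
= 0.125 + 0.0625 + 0.0625 + 0.03125 + 0.03125 + 0.0078125
= 0.3203
Since 0.3203 ≤ 1, prefix-free code exists


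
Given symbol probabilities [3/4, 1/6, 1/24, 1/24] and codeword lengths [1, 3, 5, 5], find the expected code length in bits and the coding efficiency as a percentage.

Average length L = Σ p_i × l_i = 1.6667 bits
Entropy H = 1.1242 bits
Efficiency η = H/L × 100% = 67.45%


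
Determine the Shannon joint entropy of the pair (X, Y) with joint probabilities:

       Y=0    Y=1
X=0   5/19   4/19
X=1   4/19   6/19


H(X,Y) = -Σ p(x,y) log₂ p(x,y)
  p(0,0)=5/19: -0.2632 × log₂(0.2632) = 0.5068
  p(0,1)=4/19: -0.2105 × log₂(0.2105) = 0.4732
  p(1,0)=4/19: -0.2105 × log₂(0.2105) = 0.4732
  p(1,1)=6/19: -0.3158 × log₂(0.3158) = 0.5251
H(X,Y) = 1.9785 bits


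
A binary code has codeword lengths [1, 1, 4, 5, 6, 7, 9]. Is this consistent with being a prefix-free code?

Kraft inequality: Σ 2^(-l_i) ≤ 1 for prefix-free code
Calculating: 2^(-1) + 2^(-1) + 2^(-4) + 2^(-5) + 2^(-6) + 2^(-7) + 2^(-9)
= 0.5 + 0.5 + 0.0625 + 0.03125 + 0.015625 + 0.0078125 + 0.001953125
= 1.1191
Since 1.1191 > 1, prefix-free code does not exist


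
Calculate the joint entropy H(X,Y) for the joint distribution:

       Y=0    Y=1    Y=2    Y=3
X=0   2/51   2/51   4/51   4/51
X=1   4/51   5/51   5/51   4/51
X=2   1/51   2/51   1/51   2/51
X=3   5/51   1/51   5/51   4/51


H(X,Y) = -Σ p(x,y) log₂ p(x,y)
  p(0,0)=2/51: -0.0392 × log₂(0.0392) = 0.1832
  p(0,1)=2/51: -0.0392 × log₂(0.0392) = 0.1832
  p(0,2)=4/51: -0.0784 × log₂(0.0784) = 0.2880
  p(0,3)=4/51: -0.0784 × log₂(0.0784) = 0.2880
  p(1,0)=4/51: -0.0784 × log₂(0.0784) = 0.2880
  p(1,1)=5/51: -0.0980 × log₂(0.0980) = 0.3285
  p(1,2)=5/51: -0.0980 × log₂(0.0980) = 0.3285
  p(1,3)=4/51: -0.0784 × log₂(0.0784) = 0.2880
  p(2,0)=1/51: -0.0196 × log₂(0.0196) = 0.1112
  p(2,1)=2/51: -0.0392 × log₂(0.0392) = 0.1832
  p(2,2)=1/51: -0.0196 × log₂(0.0196) = 0.1112
  p(2,3)=2/51: -0.0392 × log₂(0.0392) = 0.1832
  p(3,0)=5/51: -0.0980 × log₂(0.0980) = 0.3285
  p(3,1)=1/51: -0.0196 × log₂(0.0196) = 0.1112
  p(3,2)=5/51: -0.0980 × log₂(0.0980) = 0.3285
  p(3,3)=4/51: -0.0784 × log₂(0.0784) = 0.2880
H(X,Y) = 3.8207 bits


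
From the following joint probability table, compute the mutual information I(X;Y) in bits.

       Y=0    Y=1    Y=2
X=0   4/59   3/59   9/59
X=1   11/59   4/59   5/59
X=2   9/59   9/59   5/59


H(X) = 1.5694, H(Y) = 1.5649, H(X,Y) = 3.0417
I(X;Y) = H(X) + H(Y) - H(X,Y) = 0.0926 bits


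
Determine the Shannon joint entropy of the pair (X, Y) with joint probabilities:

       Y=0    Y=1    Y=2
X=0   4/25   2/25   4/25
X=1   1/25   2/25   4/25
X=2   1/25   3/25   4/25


H(X,Y) = -Σ p(x,y) log₂ p(x,y)
  p(0,0)=4/25: -0.1600 × log₂(0.1600) = 0.4230
  p(0,1)=2/25: -0.0800 × log₂(0.0800) = 0.2915
  p(0,2)=4/25: -0.1600 × log₂(0.1600) = 0.4230
  p(1,0)=1/25: -0.0400 × log₂(0.0400) = 0.1858
  p(1,1)=2/25: -0.0800 × log₂(0.0800) = 0.2915
  p(1,2)=4/25: -0.1600 × log₂(0.1600) = 0.4230
  p(2,0)=1/25: -0.0400 × log₂(0.0400) = 0.1858
  p(2,1)=3/25: -0.1200 × log₂(0.1200) = 0.3671
  p(2,2)=4/25: -0.1600 × log₂(0.1600) = 0.4230
H(X,Y) = 3.0137 bits


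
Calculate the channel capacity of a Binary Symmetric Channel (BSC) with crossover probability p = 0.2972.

For BSC with error probability p:
C = 1 - H(p) where H(p) is binary entropy
H(0.2972) = -0.2972 × log₂(0.2972) - 0.7028 × log₂(0.7028)
H(p) = 0.8778
C = 1 - 0.8778 = 0.1222 bits/use


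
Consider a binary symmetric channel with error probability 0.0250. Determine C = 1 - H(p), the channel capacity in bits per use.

For BSC with error probability p:
C = 1 - H(p) where H(p) is binary entropy
H(0.0250) = -0.0250 × log₂(0.0250) - 0.9750 × log₂(0.9750)
H(p) = 0.1687
C = 1 - 0.1687 = 0.8313 bits/use


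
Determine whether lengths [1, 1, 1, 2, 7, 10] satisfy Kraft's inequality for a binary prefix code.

Kraft inequality: Σ 2^(-l_i) ≤ 1 for prefix-free code
Calculating: 2^(-1) + 2^(-1) + 2^(-1) + 2^(-2) + 2^(-7) + 2^(-10)
= 0.5 + 0.5 + 0.5 + 0.25 + 0.0078125 + 0.0009765625
= 1.7588
Since 1.7588 > 1, prefix-free code does not exist


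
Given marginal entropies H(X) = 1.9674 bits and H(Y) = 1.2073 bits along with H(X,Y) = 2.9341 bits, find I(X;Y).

I(X;Y) = H(X) + H(Y) - H(X,Y)
I(X;Y) = 1.9674 + 1.2073 - 2.9341 = 0.2406 bits


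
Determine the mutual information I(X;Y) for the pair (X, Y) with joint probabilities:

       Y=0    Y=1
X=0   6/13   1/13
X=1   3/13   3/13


H(X) = 0.9957, H(Y) = 0.8905, H(X,Y) = 1.7759
I(X;Y) = H(X) + H(Y) - H(X,Y) = 0.1104 bits


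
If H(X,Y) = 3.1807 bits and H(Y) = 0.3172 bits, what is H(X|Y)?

Chain rule: H(X,Y) = H(X|Y) + H(Y)
H(X|Y) = H(X,Y) - H(Y) = 3.1807 - 0.3172 = 2.8635 bits


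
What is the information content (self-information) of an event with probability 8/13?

Information content I(x) = -log₂(p(x))
I = -log₂(8/13) = -log₂(0.6154)
I = 0.7004 bits


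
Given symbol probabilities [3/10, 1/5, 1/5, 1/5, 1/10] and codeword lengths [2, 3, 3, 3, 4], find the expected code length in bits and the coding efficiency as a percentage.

Average length L = Σ p_i × l_i = 2.8000 bits
Entropy H = 2.2464 bits
Efficiency η = H/L × 100% = 80.23%


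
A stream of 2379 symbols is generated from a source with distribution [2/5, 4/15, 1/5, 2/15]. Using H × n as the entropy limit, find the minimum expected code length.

Entropy H = 1.8892 bits/symbol
Minimum bits = H × n = 1.8892 × 2379
= 4494.52 bits


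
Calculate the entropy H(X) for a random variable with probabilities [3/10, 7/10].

H(X) = -Σ p(x) log₂ p(x)
  -3/10 × log₂(3/10) = 0.5211
  -7/10 × log₂(7/10) = 0.3602
H(X) = 0.8813 bits


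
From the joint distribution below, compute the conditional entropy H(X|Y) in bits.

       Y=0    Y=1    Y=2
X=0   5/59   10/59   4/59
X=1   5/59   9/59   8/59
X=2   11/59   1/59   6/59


H(X|Y) = Σ_y p(y) H(X|Y=y)
  p(Y=0) = 21/59, H(X|Y=0) = 1.4746
  p(Y=1) = 20/59, H(X|Y=1) = 1.2345
  p(Y=2) = 18/59, H(X|Y=2) = 1.5305
H(X|Y) = 0.3559×1.4746 + 0.3390×1.2345 + 0.3051×1.5305 = 1.4102 bits


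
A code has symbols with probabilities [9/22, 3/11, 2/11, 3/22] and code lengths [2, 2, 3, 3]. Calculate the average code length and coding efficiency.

Average length L = Σ p_i × l_i = 2.3182 bits
Entropy H = 1.8779 bits
Efficiency η = H/L × 100% = 81.01%


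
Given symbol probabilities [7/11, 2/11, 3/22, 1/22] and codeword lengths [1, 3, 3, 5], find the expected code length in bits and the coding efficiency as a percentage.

Average length L = Σ p_i × l_i = 1.8182 bits
Entropy H = 1.4568 bits
Efficiency η = H/L × 100% = 80.12%


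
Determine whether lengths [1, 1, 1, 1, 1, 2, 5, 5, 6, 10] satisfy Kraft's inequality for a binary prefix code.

Kraft inequality: Σ 2^(-l_i) ≤ 1 for prefix-free code
Calculating: 2^(-1) + 2^(-1) + 2^(-1) + 2^(-1) + 2^(-1) + 2^(-2) + 2^(-5) + 2^(-5) + 2^(-6) + 2^(-10)
= 0.5 + 0.5 + 0.5 + 0.5 + 0.5 + 0.25 + 0.03125 + 0.03125 + 0.015625 + 0.0009765625
= 2.8291
Since 2.8291 > 1, prefix-free code does not exist


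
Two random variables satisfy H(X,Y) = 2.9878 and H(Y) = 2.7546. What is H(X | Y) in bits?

Chain rule: H(X,Y) = H(X|Y) + H(Y)
H(X|Y) = H(X,Y) - H(Y) = 2.9878 - 2.7546 = 0.2332 bits


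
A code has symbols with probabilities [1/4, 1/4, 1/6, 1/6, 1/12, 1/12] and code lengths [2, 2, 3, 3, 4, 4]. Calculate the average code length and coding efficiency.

Average length L = Σ p_i × l_i = 2.6667 bits
Entropy H = 2.4591 bits
Efficiency η = H/L × 100% = 92.22%


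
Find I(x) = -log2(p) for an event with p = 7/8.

Information content I(x) = -log₂(p(x))
I = -log₂(7/8) = -log₂(0.8750)
I = 0.1926 bits


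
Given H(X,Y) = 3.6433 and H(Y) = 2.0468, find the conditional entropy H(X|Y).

Chain rule: H(X,Y) = H(X|Y) + H(Y)
H(X|Y) = H(X,Y) - H(Y) = 3.6433 - 2.0468 = 1.5965 bits


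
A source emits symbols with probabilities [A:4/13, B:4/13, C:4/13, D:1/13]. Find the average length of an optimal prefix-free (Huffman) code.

Huffman tree construction:
Combine smallest probabilities repeatedly
Resulting codes:
  A: 01 (length 2)
  B: 10 (length 2)
  C: 11 (length 2)
  D: 00 (length 2)
Average length = Σ p(s) × length(s) = 2.0000 bits


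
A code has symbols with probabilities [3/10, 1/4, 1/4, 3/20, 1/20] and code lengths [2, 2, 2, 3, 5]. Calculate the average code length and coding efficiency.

Average length L = Σ p_i × l_i = 2.3000 bits
Entropy H = 2.1477 bits
Efficiency η = H/L × 100% = 93.38%


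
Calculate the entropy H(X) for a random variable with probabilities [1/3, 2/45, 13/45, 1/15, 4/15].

H(X) = -Σ p(x) log₂ p(x)
  -1/3 × log₂(1/3) = 0.5283
  -2/45 × log₂(2/45) = 0.1996
  -13/45 × log₂(13/45) = 0.5175
  -1/15 × log₂(1/15) = 0.2605
  -4/15 × log₂(4/15) = 0.5085
H(X) = 2.0144 bits


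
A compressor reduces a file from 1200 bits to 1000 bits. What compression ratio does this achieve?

Compression ratio = Original / Compressed
= 1200 / 1000 = 1.20:1


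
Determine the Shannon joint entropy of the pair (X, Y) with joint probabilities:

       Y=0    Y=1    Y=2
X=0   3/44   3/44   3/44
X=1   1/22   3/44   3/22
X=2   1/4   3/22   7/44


H(X,Y) = -Σ p(x,y) log₂ p(x,y)
  p(0,0)=3/44: -0.0682 × log₂(0.0682) = 0.2642
  p(0,1)=3/44: -0.0682 × log₂(0.0682) = 0.2642
  p(0,2)=3/44: -0.0682 × log₂(0.0682) = 0.2642
  p(1,0)=1/22: -0.0455 × log₂(0.0455) = 0.2027
  p(1,1)=3/44: -0.0682 × log₂(0.0682) = 0.2642
  p(1,2)=3/22: -0.1364 × log₂(0.1364) = 0.3920
  p(2,0)=1/4: -0.2500 × log₂(0.2500) = 0.5000
  p(2,1)=3/22: -0.1364 × log₂(0.1364) = 0.3920
  p(2,2)=7/44: -0.1591 × log₂(0.1591) = 0.4219
H(X,Y) = 2.9652 bits


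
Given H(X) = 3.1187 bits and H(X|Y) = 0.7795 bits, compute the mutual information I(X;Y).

I(X;Y) = H(X) - H(X|Y)
I(X;Y) = 3.1187 - 0.7795 = 2.3392 bits


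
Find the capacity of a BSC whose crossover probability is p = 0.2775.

For BSC with error probability p:
C = 1 - H(p) where H(p) is binary entropy
H(0.2775) = -0.2775 × log₂(0.2775) - 0.7225 × log₂(0.7225)
H(p) = 0.8520
C = 1 - 0.8520 = 0.1480 bits/use


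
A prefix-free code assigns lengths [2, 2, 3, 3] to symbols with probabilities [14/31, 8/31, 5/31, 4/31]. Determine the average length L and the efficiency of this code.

Average length L = Σ p_i × l_i = 2.2903 bits
Entropy H = 1.8280 bits
Efficiency η = H/L × 100% = 79.81%


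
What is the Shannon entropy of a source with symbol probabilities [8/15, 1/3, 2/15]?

H(X) = -Σ p(x) log₂ p(x)
  -8/15 × log₂(8/15) = 0.4837
  -1/3 × log₂(1/3) = 0.5283
  -2/15 × log₂(2/15) = 0.3876
H(X) = 1.3996 bits


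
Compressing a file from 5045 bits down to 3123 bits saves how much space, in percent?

Space savings = (1 - Compressed/Original) × 100%
= (1 - 3123/5045) × 100%
= 38.10%


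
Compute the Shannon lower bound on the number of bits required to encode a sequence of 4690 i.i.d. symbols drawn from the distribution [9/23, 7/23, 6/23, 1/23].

Entropy H = 1.7544 bits/symbol
Minimum bits = H × n = 1.7544 × 4690
= 8228.16 bits


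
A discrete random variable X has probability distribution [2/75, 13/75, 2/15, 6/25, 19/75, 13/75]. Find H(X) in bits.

H(X) = -Σ p(x) log₂ p(x)
  -2/75 × log₂(2/75) = 0.1394
  -13/75 × log₂(13/75) = 0.4383
  -2/15 × log₂(2/15) = 0.3876
  -6/25 × log₂(6/25) = 0.4941
  -19/75 × log₂(19/75) = 0.5018
  -13/75 × log₂(13/75) = 0.4383
H(X) = 2.3995 bits


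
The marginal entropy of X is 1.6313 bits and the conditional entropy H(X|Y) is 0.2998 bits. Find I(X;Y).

I(X;Y) = H(X) - H(X|Y)
I(X;Y) = 1.6313 - 0.2998 = 1.3315 bits


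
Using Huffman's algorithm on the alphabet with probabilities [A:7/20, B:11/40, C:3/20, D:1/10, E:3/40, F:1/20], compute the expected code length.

Huffman tree construction:
Combine smallest probabilities repeatedly
Resulting codes:
  A: 11 (length 2)
  B: 10 (length 2)
  C: 00 (length 2)
  D: 010 (length 3)
  E: 0111 (length 4)
  F: 0110 (length 4)
Average length = Σ p(s) × length(s) = 2.3500 bits


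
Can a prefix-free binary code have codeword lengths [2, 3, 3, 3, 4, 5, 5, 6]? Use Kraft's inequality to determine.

Kraft inequality: Σ 2^(-l_i) ≤ 1 for prefix-free code
Calculating: 2^(-2) + 2^(-3) + 2^(-3) + 2^(-3) + 2^(-4) + 2^(-5) + 2^(-5) + 2^(-6)
= 0.25 + 0.125 + 0.125 + 0.125 + 0.0625 + 0.03125 + 0.03125 + 0.015625
= 0.7656
Since 0.7656 ≤ 1, prefix-free code exists


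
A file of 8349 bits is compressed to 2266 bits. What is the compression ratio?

Compression ratio = Original / Compressed
= 8349 / 2266 = 3.68:1


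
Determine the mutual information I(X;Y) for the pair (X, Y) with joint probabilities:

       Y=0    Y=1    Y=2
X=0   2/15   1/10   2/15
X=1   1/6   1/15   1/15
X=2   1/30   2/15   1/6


H(X) = 1.5801, H(Y) = 1.5801, H(X,Y) = 3.0411
I(X;Y) = H(X) + H(Y) - H(X,Y) = 0.1192 bits


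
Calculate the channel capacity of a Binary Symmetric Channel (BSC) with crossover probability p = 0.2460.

For BSC with error probability p:
C = 1 - H(p) where H(p) is binary entropy
H(0.2460) = -0.2460 × log₂(0.2460) - 0.7540 × log₂(0.7540)
H(p) = 0.8049
C = 1 - 0.8049 = 0.1951 bits/use


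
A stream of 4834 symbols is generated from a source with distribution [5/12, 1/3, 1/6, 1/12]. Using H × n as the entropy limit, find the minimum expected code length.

Entropy H = 1.7842 bits/symbol
Minimum bits = H × n = 1.7842 × 4834
= 8624.63 bits


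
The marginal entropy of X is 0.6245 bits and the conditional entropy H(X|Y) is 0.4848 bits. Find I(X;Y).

I(X;Y) = H(X) - H(X|Y)
I(X;Y) = 0.6245 - 0.4848 = 0.1397 bits


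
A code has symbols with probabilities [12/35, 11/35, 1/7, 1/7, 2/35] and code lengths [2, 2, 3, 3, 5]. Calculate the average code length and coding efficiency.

Average length L = Σ p_i × l_i = 2.4571 bits
Entropy H = 2.0924 bits
Efficiency η = H/L × 100% = 85.15%


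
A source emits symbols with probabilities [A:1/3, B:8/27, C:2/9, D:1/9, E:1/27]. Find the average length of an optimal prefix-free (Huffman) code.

Huffman tree construction:
Combine smallest probabilities repeatedly
Resulting codes:
  A: 11 (length 2)
  B: 10 (length 2)
  C: 01 (length 2)
  D: 001 (length 3)
  E: 000 (length 3)
Average length = Σ p(s) × length(s) = 2.1481 bits


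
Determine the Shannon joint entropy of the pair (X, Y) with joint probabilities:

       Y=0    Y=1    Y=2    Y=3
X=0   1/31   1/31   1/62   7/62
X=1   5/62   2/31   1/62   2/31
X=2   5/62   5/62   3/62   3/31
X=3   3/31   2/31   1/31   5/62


H(X,Y) = -Σ p(x,y) log₂ p(x,y)
  p(0,0)=1/31: -0.0323 × log₂(0.0323) = 0.1598
  p(0,1)=1/31: -0.0323 × log₂(0.0323) = 0.1598
  p(0,2)=1/62: -0.0161 × log₂(0.0161) = 0.0960
  p(0,3)=7/62: -0.1129 × log₂(0.1129) = 0.3553
  p(1,0)=5/62: -0.0806 × log₂(0.0806) = 0.2929
  p(1,1)=2/31: -0.0645 × log₂(0.0645) = 0.2551
  p(1,2)=1/62: -0.0161 × log₂(0.0161) = 0.0960
  p(1,3)=2/31: -0.0645 × log₂(0.0645) = 0.2551
  p(2,0)=5/62: -0.0806 × log₂(0.0806) = 0.2929
  p(2,1)=5/62: -0.0806 × log₂(0.0806) = 0.2929
  p(2,2)=3/62: -0.0484 × log₂(0.0484) = 0.2114
  p(2,3)=3/31: -0.0968 × log₂(0.0968) = 0.3261
  p(3,0)=3/31: -0.0968 × log₂(0.0968) = 0.3261
  p(3,1)=2/31: -0.0645 × log₂(0.0645) = 0.2551
  p(3,2)=1/31: -0.0323 × log₂(0.0323) = 0.1598
  p(3,3)=5/62: -0.0806 × log₂(0.0806) = 0.2929
H(X,Y) = 3.8273 bits


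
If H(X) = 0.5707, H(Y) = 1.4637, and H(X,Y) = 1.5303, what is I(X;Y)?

I(X;Y) = H(X) + H(Y) - H(X,Y)
I(X;Y) = 0.5707 + 1.4637 - 1.5303 = 0.5041 bits


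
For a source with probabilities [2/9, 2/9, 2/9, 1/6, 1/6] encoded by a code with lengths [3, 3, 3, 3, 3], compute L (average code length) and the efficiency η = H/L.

Average length L = Σ p_i × l_i = 3.0000 bits
Entropy H = 2.3083 bits
Efficiency η = H/L × 100% = 76.94%


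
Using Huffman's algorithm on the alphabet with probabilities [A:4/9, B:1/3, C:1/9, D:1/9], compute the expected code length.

Huffman tree construction:
Combine smallest probabilities repeatedly
Resulting codes:
  A: 0 (length 1)
  B: 11 (length 2)
  C: 100 (length 3)
  D: 101 (length 3)
Average length = Σ p(s) × length(s) = 1.7778 bits


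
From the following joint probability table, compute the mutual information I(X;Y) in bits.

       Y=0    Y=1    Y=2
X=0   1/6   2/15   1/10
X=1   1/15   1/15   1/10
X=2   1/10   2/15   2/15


H(X) = 1.5494, H(Y) = 1.5850, H(X,Y) = 3.1111
I(X;Y) = H(X) + H(Y) - H(X,Y) = 0.0233 bits


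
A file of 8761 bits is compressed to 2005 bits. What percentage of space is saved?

Space savings = (1 - Compressed/Original) × 100%
= (1 - 2005/8761) × 100%
= 77.11%


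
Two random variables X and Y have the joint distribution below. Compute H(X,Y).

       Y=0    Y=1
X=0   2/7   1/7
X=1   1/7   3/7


H(X,Y) = -Σ p(x,y) log₂ p(x,y)
  p(0,0)=2/7: -0.2857 × log₂(0.2857) = 0.5164
  p(0,1)=1/7: -0.1429 × log₂(0.1429) = 0.4011
  p(1,0)=1/7: -0.1429 × log₂(0.1429) = 0.4011
  p(1,1)=3/7: -0.4286 × log₂(0.4286) = 0.5239
H(X,Y) = 1.8424 bits


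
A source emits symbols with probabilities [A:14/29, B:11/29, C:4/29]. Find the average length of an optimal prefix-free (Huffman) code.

Huffman tree construction:
Combine smallest probabilities repeatedly
Resulting codes:
  A: 0 (length 1)
  B: 11 (length 2)
  C: 10 (length 2)
Average length = Σ p(s) × length(s) = 1.5172 bits


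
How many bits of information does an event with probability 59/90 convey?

Information content I(x) = -log₂(p(x))
I = -log₂(59/90) = -log₂(0.6556)
I = 0.6092 bits


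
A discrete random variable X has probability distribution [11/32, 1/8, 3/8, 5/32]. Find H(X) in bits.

H(X) = -Σ p(x) log₂ p(x)
  -11/32 × log₂(11/32) = 0.5296
  -1/8 × log₂(1/8) = 0.3750
  -3/8 × log₂(3/8) = 0.5306
  -5/32 × log₂(5/32) = 0.4184
H(X) = 1.8537 bits


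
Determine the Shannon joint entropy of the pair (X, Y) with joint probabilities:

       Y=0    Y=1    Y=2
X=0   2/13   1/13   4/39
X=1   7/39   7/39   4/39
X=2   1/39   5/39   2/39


H(X,Y) = -Σ p(x,y) log₂ p(x,y)
  p(0,0)=2/13: -0.1538 × log₂(0.1538) = 0.4155
  p(0,1)=1/13: -0.0769 × log₂(0.0769) = 0.2846
  p(0,2)=4/39: -0.1026 × log₂(0.1026) = 0.3370
  p(1,0)=7/39: -0.1795 × log₂(0.1795) = 0.4448
  p(1,1)=7/39: -0.1795 × log₂(0.1795) = 0.4448
  p(1,2)=4/39: -0.1026 × log₂(0.1026) = 0.3370
  p(2,0)=1/39: -0.0256 × log₂(0.0256) = 0.1355
  p(2,1)=5/39: -0.1282 × log₂(0.1282) = 0.3799
  p(2,2)=2/39: -0.0513 × log₂(0.0513) = 0.2198
H(X,Y) = 2.9988 bits


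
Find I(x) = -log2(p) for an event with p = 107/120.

Information content I(x) = -log₂(p(x))
I = -log₂(107/120) = -log₂(0.8917)
I = 0.1654 bits


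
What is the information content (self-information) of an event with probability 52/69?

Information content I(x) = -log₂(p(x))
I = -log₂(52/69) = -log₂(0.7536)
I = 0.4081 bits


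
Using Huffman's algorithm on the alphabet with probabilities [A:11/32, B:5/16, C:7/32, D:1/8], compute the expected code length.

Huffman tree construction:
Combine smallest probabilities repeatedly
Resulting codes:
  A: 11 (length 2)
  B: 10 (length 2)
  C: 01 (length 2)
  D: 00 (length 2)
Average length = Σ p(s) × length(s) = 2.0000 bits


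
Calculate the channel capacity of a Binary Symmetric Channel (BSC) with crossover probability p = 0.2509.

For BSC with error probability p:
C = 1 - H(p) where H(p) is binary entropy
H(0.2509) = -0.2509 × log₂(0.2509) - 0.7491 × log₂(0.7491)
H(p) = 0.8127
C = 1 - 0.8127 = 0.1873 bits/use


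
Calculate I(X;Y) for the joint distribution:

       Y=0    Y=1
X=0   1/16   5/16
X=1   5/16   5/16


H(X) = 0.9544, H(Y) = 0.9544, H(X,Y) = 1.8232
I(X;Y) = H(X) + H(Y) - H(X,Y) = 0.0857 bits


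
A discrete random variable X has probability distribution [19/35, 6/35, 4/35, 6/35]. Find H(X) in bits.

H(X) = -Σ p(x) log₂ p(x)
  -19/35 × log₂(19/35) = 0.4785
  -6/35 × log₂(6/35) = 0.4362
  -4/35 × log₂(4/35) = 0.3576
  -6/35 × log₂(6/35) = 0.4362
H(X) = 1.7084 bits


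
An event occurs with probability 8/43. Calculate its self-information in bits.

Information content I(x) = -log₂(p(x))
I = -log₂(8/43) = -log₂(0.1860)
I = 2.4263 bits


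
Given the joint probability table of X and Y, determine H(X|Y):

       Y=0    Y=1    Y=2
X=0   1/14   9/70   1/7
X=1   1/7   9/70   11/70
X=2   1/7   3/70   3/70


H(X|Y) = Σ_y p(y) H(X|Y=y)
  p(Y=0) = 5/14, H(X|Y=0) = 1.5219
  p(Y=1) = 3/10, H(X|Y=1) = 1.4488
  p(Y=2) = 12/35, H(X|Y=2) = 1.4171
H(X|Y) = 0.3571×1.5219 + 0.3000×1.4488 + 0.3429×1.4171 = 1.4641 bits


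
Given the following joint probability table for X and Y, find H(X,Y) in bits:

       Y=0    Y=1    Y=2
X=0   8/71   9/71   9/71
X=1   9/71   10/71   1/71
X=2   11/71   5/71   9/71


H(X,Y) = -Σ p(x,y) log₂ p(x,y)
  p(0,0)=8/71: -0.1127 × log₂(0.1127) = 0.3549
  p(0,1)=9/71: -0.1268 × log₂(0.1268) = 0.3777
  p(0,2)=9/71: -0.1268 × log₂(0.1268) = 0.3777
  p(1,0)=9/71: -0.1268 × log₂(0.1268) = 0.3777
  p(1,1)=10/71: -0.1408 × log₂(0.1408) = 0.3983
  p(1,2)=1/71: -0.0141 × log₂(0.0141) = 0.0866
  p(2,0)=11/71: -0.1549 × log₂(0.1549) = 0.4168
  p(2,1)=5/71: -0.0704 × log₂(0.0704) = 0.2696
  p(2,2)=9/71: -0.1268 × log₂(0.1268) = 0.3777
H(X,Y) = 3.0371 bits


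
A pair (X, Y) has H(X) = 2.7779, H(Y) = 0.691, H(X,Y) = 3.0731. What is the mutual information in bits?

I(X;Y) = H(X) + H(Y) - H(X,Y)
I(X;Y) = 2.7779 + 0.691 - 3.0731 = 0.3958 bits


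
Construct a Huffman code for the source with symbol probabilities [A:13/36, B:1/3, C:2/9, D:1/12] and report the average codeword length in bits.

Huffman tree construction:
Combine smallest probabilities repeatedly
Resulting codes:
  A: 0 (length 1)
  B: 11 (length 2)
  C: 101 (length 3)
  D: 100 (length 3)
Average length = Σ p(s) × length(s) = 1.9444 bits


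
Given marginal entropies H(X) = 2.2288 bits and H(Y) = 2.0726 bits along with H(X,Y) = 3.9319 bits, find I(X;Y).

I(X;Y) = H(X) + H(Y) - H(X,Y)
I(X;Y) = 2.2288 + 2.0726 - 3.9319 = 0.3695 bits


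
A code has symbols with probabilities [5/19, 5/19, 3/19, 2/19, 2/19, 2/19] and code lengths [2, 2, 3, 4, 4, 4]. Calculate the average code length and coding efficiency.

Average length L = Σ p_i × l_i = 2.7895 bits
Entropy H = 2.4598 bits
Efficiency η = H/L × 100% = 88.18%


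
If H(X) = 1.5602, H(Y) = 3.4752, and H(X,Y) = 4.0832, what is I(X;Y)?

I(X;Y) = H(X) + H(Y) - H(X,Y)
I(X;Y) = 1.5602 + 3.4752 - 4.0832 = 0.9522 bits


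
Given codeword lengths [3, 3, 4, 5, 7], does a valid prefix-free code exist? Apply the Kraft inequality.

Kraft inequality: Σ 2^(-l_i) ≤ 1 for prefix-free code
Calculating: 2^(-3) + 2^(-3) + 2^(-4) + 2^(-5) + 2^(-7)
= 0.125 + 0.125 + 0.0625 + 0.03125 + 0.0078125
= 0.3516
Since 0.3516 ≤ 1, prefix-free code exists


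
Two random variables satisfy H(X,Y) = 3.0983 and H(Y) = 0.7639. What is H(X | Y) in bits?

Chain rule: H(X,Y) = H(X|Y) + H(Y)
H(X|Y) = H(X,Y) - H(Y) = 3.0983 - 0.7639 = 2.3344 bits


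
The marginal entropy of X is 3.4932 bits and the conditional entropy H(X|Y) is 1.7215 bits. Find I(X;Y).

I(X;Y) = H(X) - H(X|Y)
I(X;Y) = 3.4932 - 1.7215 = 1.7717 bits


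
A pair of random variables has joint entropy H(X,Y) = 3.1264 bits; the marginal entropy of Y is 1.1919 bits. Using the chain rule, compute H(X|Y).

Chain rule: H(X,Y) = H(X|Y) + H(Y)
H(X|Y) = H(X,Y) - H(Y) = 3.1264 - 1.1919 = 1.9345 bits


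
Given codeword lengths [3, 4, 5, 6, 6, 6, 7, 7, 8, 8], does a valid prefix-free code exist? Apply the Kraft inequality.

Kraft inequality: Σ 2^(-l_i) ≤ 1 for prefix-free code
Calculating: 2^(-3) + 2^(-4) + 2^(-5) + 2^(-6) + 2^(-6) + 2^(-6) + 2^(-7) + 2^(-7) + 2^(-8) + 2^(-8)
= 0.125 + 0.0625 + 0.03125 + 0.015625 + 0.015625 + 0.015625 + 0.0078125 + 0.0078125 + 0.00390625 + 0.00390625
= 0.2891
Since 0.2891 ≤ 1, prefix-free code exists


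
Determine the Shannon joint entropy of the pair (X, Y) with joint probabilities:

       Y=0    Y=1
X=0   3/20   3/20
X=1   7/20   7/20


H(X,Y) = -Σ p(x,y) log₂ p(x,y)
  p(0,0)=3/20: -0.1500 × log₂(0.1500) = 0.4105
  p(0,1)=3/20: -0.1500 × log₂(0.1500) = 0.4105
  p(1,0)=7/20: -0.3500 × log₂(0.3500) = 0.5301
  p(1,1)=7/20: -0.3500 × log₂(0.3500) = 0.5301
H(X,Y) = 1.8813 bits


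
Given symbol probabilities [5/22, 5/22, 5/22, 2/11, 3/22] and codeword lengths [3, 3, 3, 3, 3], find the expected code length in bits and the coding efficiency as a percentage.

Average length L = Σ p_i × l_i = 3.0000 bits
Entropy H = 2.2965 bits
Efficiency η = H/L × 100% = 76.55%


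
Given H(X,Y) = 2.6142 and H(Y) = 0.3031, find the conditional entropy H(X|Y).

Chain rule: H(X,Y) = H(X|Y) + H(Y)
H(X|Y) = H(X,Y) - H(Y) = 2.6142 - 0.3031 = 2.3111 bits


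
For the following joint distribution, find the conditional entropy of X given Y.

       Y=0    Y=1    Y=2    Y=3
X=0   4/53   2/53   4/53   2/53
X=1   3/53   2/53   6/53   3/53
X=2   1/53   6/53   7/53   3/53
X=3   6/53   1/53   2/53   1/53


H(X|Y) = Σ_y p(y) H(X|Y=y)
  p(Y=0) = 14/53, H(X|Y=0) = 1.7885
  p(Y=1) = 11/53, H(X|Y=1) = 1.6858
  p(Y=2) = 19/53, H(X|Y=2) = 1.8710
  p(Y=3) = 9/53, H(X|Y=3) = 1.8911
H(X|Y) = 0.2642×1.7885 + 0.2075×1.6858 + 0.3585×1.8710 + 0.1698×1.8911 = 1.8142 bits


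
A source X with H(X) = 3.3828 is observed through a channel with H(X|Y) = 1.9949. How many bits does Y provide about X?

I(X;Y) = H(X) - H(X|Y)
I(X;Y) = 3.3828 - 1.9949 = 1.3879 bits


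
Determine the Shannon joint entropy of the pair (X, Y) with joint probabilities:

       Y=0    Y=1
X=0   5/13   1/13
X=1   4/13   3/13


H(X,Y) = -Σ p(x,y) log₂ p(x,y)
  p(0,0)=5/13: -0.3846 × log₂(0.3846) = 0.5302
  p(0,1)=1/13: -0.0769 × log₂(0.0769) = 0.2846
  p(1,0)=4/13: -0.3077 × log₂(0.3077) = 0.5232
  p(1,1)=3/13: -0.2308 × log₂(0.2308) = 0.4882
H(X,Y) = 1.8262 bits


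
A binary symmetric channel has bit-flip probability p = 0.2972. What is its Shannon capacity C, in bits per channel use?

For BSC with error probability p:
C = 1 - H(p) where H(p) is binary entropy
H(0.2972) = -0.2972 × log₂(0.2972) - 0.7028 × log₂(0.7028)
H(p) = 0.8778
C = 1 - 0.8778 = 0.1222 bits/use


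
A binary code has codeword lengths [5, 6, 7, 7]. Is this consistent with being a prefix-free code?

Kraft inequality: Σ 2^(-l_i) ≤ 1 for prefix-free code
Calculating: 2^(-5) + 2^(-6) + 2^(-7) + 2^(-7)
= 0.03125 + 0.015625 + 0.0078125 + 0.0078125
= 0.0625
Since 0.0625 ≤ 1, prefix-free code exists


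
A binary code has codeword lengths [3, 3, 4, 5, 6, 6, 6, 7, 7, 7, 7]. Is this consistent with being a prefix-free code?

Kraft inequality: Σ 2^(-l_i) ≤ 1 for prefix-free code
Calculating: 2^(-3) + 2^(-3) + 2^(-4) + 2^(-5) + 2^(-6) + 2^(-6) + 2^(-6) + 2^(-7) + 2^(-7) + 2^(-7) + 2^(-7)
= 0.125 + 0.125 + 0.0625 + 0.03125 + 0.015625 + 0.015625 + 0.015625 + 0.0078125 + 0.0078125 + 0.0078125 + 0.0078125
= 0.4219
Since 0.4219 ≤ 1, prefix-free code exists


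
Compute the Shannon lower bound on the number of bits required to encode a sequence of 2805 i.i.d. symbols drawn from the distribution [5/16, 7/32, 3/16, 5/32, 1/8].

Entropy H = 2.2503 bits/symbol
Minimum bits = H × n = 2.2503 × 2805
= 6312.11 bits


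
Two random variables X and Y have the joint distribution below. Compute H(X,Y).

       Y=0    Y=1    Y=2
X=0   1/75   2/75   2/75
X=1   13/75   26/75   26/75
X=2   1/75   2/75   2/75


H(X,Y) = -Σ p(x,y) log₂ p(x,y)
  p(0,0)=1/75: -0.0133 × log₂(0.0133) = 0.0831
  p(0,1)=2/75: -0.0267 × log₂(0.0267) = 0.1394
  p(0,2)=2/75: -0.0267 × log₂(0.0267) = 0.1394
  p(1,0)=13/75: -0.1733 × log₂(0.1733) = 0.4383
  p(1,1)=26/75: -0.3467 × log₂(0.3467) = 0.5298
  p(1,2)=26/75: -0.3467 × log₂(0.3467) = 0.5298
  p(2,0)=1/75: -0.0133 × log₂(0.0133) = 0.0831
  p(2,1)=2/75: -0.0267 × log₂(0.0267) = 0.1394
  p(2,2)=2/75: -0.0267 × log₂(0.0267) = 0.1394
H(X,Y) = 2.2218 bits


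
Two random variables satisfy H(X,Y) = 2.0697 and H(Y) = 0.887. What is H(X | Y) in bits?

Chain rule: H(X,Y) = H(X|Y) + H(Y)
H(X|Y) = H(X,Y) - H(Y) = 2.0697 - 0.887 = 1.1827 bits


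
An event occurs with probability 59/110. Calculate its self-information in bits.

Information content I(x) = -log₂(p(x))
I = -log₂(59/110) = -log₂(0.5364)
I = 0.8987 bits


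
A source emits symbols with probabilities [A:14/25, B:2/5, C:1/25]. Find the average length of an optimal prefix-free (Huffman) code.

Huffman tree construction:
Combine smallest probabilities repeatedly
Resulting codes:
  A: 1 (length 1)
  B: 01 (length 2)
  C: 00 (length 2)
Average length = Σ p(s) × length(s) = 1.4400 bits


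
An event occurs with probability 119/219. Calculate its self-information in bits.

Information content I(x) = -log₂(p(x))
I = -log₂(119/219) = -log₂(0.5434)
I = 0.8800 bits


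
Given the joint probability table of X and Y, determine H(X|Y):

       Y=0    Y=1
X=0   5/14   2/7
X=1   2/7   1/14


H(X|Y) = Σ_y p(y) H(X|Y=y)
  p(Y=0) = 9/14, H(X|Y=0) = 0.9911
  p(Y=1) = 5/14, H(X|Y=1) = 0.7219
H(X|Y) = 0.6429×0.9911 + 0.3571×0.7219 = 0.8950 bits


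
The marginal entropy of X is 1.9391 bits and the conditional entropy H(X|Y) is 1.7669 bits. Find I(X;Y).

I(X;Y) = H(X) - H(X|Y)
I(X;Y) = 1.9391 - 1.7669 = 0.1722 bits


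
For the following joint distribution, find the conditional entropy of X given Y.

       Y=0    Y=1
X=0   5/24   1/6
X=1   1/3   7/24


H(X|Y) = Σ_y p(y) H(X|Y=y)
  p(Y=0) = 13/24, H(X|Y=0) = 0.9612
  p(Y=1) = 11/24, H(X|Y=1) = 0.9457
H(X|Y) = 0.5417×0.9612 + 0.4583×0.9457 = 0.9541 bits


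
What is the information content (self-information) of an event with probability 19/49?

Information content I(x) = -log₂(p(x))
I = -log₂(19/49) = -log₂(0.3878)
I = 1.3668 bits


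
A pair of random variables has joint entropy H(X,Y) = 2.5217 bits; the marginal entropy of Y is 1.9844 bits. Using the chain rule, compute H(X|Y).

Chain rule: H(X,Y) = H(X|Y) + H(Y)
H(X|Y) = H(X,Y) - H(Y) = 2.5217 - 1.9844 = 0.5373 bits


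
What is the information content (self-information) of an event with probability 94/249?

Information content I(x) = -log₂(p(x))
I = -log₂(94/249) = -log₂(0.3775)
I = 1.4054 bits


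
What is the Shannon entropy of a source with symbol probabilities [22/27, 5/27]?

H(X) = -Σ p(x) log₂ p(x)
  -22/27 × log₂(22/27) = 0.2407
  -5/27 × log₂(5/27) = 0.4505
H(X) = 0.6913 bits


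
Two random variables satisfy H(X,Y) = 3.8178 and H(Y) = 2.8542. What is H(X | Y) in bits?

Chain rule: H(X,Y) = H(X|Y) + H(Y)
H(X|Y) = H(X,Y) - H(Y) = 3.8178 - 2.8542 = 0.9636 bits


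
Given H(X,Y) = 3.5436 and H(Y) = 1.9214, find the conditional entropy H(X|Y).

Chain rule: H(X,Y) = H(X|Y) + H(Y)
H(X|Y) = H(X,Y) - H(Y) = 3.5436 - 1.9214 = 1.6222 bits


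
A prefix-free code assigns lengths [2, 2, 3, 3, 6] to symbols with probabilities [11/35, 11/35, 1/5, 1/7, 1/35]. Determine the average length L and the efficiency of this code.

Average length L = Σ p_i × l_i = 2.4571 bits
Entropy H = 2.0616 bits
Efficiency η = H/L × 100% = 83.90%


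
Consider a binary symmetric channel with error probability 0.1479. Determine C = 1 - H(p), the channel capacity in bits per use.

For BSC with error probability p:
C = 1 - H(p) where H(p) is binary entropy
H(0.1479) = -0.1479 × log₂(0.1479) - 0.8521 × log₂(0.8521)
H(p) = 0.6046
C = 1 - 0.6046 = 0.3954 bits/use


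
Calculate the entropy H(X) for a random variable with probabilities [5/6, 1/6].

H(X) = -Σ p(x) log₂ p(x)
  -5/6 × log₂(5/6) = 0.2192
  -1/6 × log₂(1/6) = 0.4308
H(X) = 0.6500 bits


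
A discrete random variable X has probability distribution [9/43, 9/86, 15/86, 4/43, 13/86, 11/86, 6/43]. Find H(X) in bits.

H(X) = -Σ p(x) log₂ p(x)
  -9/43 × log₂(9/43) = 0.4723
  -9/86 × log₂(9/86) = 0.3408
  -15/86 × log₂(15/86) = 0.4394
  -4/43 × log₂(4/43) = 0.3187
  -13/86 × log₂(13/86) = 0.4120
  -11/86 × log₂(11/86) = 0.3795
  -6/43 × log₂(6/43) = 0.3965
H(X) = 2.7592 bits


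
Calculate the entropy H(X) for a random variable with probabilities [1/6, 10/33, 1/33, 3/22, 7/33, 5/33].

H(X) = -Σ p(x) log₂ p(x)
  -1/6 × log₂(1/6) = 0.4308
  -10/33 × log₂(10/33) = 0.5220
  -1/33 × log₂(1/33) = 0.1529
  -3/22 × log₂(3/22) = 0.3920
  -7/33 × log₂(7/33) = 0.4745
  -5/33 × log₂(5/33) = 0.4125
H(X) = 2.3846 bits


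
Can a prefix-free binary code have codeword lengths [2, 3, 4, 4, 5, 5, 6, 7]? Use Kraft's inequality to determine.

Kraft inequality: Σ 2^(-l_i) ≤ 1 for prefix-free code
Calculating: 2^(-2) + 2^(-3) + 2^(-4) + 2^(-4) + 2^(-5) + 2^(-5) + 2^(-6) + 2^(-7)
= 0.25 + 0.125 + 0.0625 + 0.0625 + 0.03125 + 0.03125 + 0.015625 + 0.0078125
= 0.5859
Since 0.5859 ≤ 1, prefix-free code exists


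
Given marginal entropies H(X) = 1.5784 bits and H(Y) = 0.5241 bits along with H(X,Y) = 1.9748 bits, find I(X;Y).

I(X;Y) = H(X) + H(Y) - H(X,Y)
I(X;Y) = 1.5784 + 0.5241 - 1.9748 = 0.1277 bits


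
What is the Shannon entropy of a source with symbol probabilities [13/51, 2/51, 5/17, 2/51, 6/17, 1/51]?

H(X) = -Σ p(x) log₂ p(x)
  -13/51 × log₂(13/51) = 0.5027
  -2/51 × log₂(2/51) = 0.1832
  -5/17 × log₂(5/17) = 0.5193
  -2/51 × log₂(2/51) = 0.1832
  -6/17 × log₂(6/17) = 0.5303
  -1/51 × log₂(1/51) = 0.1112
H(X) = 2.0299 bits


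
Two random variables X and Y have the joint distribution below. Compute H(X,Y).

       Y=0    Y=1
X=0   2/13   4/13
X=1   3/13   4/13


H(X,Y) = -Σ p(x,y) log₂ p(x,y)
  p(0,0)=2/13: -0.1538 × log₂(0.1538) = 0.4155
  p(0,1)=4/13: -0.3077 × log₂(0.3077) = 0.5232
  p(1,0)=3/13: -0.2308 × log₂(0.2308) = 0.4882
  p(1,1)=4/13: -0.3077 × log₂(0.3077) = 0.5232
H(X,Y) = 1.9501 bits


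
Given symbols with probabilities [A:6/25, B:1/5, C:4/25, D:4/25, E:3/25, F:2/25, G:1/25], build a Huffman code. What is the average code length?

Huffman tree construction:
Combine smallest probabilities repeatedly
Resulting codes:
  A: 01 (length 2)
  B: 00 (length 2)
  C: 110 (length 3)
  D: 111 (length 3)
  E: 100 (length 3)
  F: 1011 (length 4)
  G: 1010 (length 4)
Average length = Σ p(s) × length(s) = 2.6800 bits


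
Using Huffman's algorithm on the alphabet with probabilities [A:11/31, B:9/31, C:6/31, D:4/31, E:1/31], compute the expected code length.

Huffman tree construction:
Combine smallest probabilities repeatedly
Resulting codes:
  A: 11 (length 2)
  B: 10 (length 2)
  C: 01 (length 2)
  D: 001 (length 3)
  E: 000 (length 3)
Average length = Σ p(s) × length(s) = 2.1613 bits


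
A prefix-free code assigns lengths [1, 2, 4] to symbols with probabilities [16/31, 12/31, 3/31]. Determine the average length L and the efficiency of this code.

Average length L = Σ p_i × l_i = 1.6774 bits
Entropy H = 1.3486 bits
Efficiency η = H/L × 100% = 80.40%


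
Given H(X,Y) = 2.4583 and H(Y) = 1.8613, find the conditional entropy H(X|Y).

Chain rule: H(X,Y) = H(X|Y) + H(Y)
H(X|Y) = H(X,Y) - H(Y) = 2.4583 - 1.8613 = 0.597 bits


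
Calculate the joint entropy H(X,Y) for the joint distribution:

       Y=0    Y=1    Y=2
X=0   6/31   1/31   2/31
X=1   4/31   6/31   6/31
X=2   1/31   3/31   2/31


H(X,Y) = -Σ p(x,y) log₂ p(x,y)
  p(0,0)=6/31: -0.1935 × log₂(0.1935) = 0.4586
  p(0,1)=1/31: -0.0323 × log₂(0.0323) = 0.1598
  p(0,2)=2/31: -0.0645 × log₂(0.0645) = 0.2551
  p(1,0)=4/31: -0.1290 × log₂(0.1290) = 0.3812
  p(1,1)=6/31: -0.1935 × log₂(0.1935) = 0.4586
  p(1,2)=6/31: -0.1935 × log₂(0.1935) = 0.4586
  p(2,0)=1/31: -0.0323 × log₂(0.0323) = 0.1598
  p(2,1)=3/31: -0.0968 × log₂(0.0968) = 0.3261
  p(2,2)=2/31: -0.0645 × log₂(0.0645) = 0.2551
H(X,Y) = 2.9128 bits
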